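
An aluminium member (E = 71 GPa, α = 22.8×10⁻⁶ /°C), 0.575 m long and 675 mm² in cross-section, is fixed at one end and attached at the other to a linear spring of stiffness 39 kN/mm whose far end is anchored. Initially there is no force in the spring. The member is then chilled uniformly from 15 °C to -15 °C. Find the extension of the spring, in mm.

Free thermal contraction: δ_free = αΔT L = 22.8×10⁻⁶ × 30 × 575 = 0.3933 mm.
With a force P in the spring, the elastic change of the member is PL/(AE) and that of the spring is P/k; compatibility requires their sum to equal δ_free.
So P = δ_free / [L/(AE) + 1/k] = 0.3933 / [ 575/(675×71×10³) + 1/(39×10³) ].
P = 0.3933 / 3.764×10⁻⁵ = 10450 N.
Spring extension = P/k = 10450/(39×10³) = 0.2679 mm.

δ ≈ 0.268 mm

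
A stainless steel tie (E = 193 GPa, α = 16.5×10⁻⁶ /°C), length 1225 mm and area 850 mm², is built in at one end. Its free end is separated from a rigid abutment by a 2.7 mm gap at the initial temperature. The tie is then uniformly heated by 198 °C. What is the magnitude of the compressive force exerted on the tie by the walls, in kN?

P ≈ 174 kN

Unrestrained expansion: δ_free = αΔT L = 16.5×10⁻⁶ × 198 × 1225 = 4.002 mm.
After closing the 2.7 mm clearance, 4.002 − 2.7 = 1.302 mm of expansion remains to be suppressed by the wall.
Compatibility: PL/(AE) = 1.302 mm, so σ = P/A = E × (1.302/1225) = 205.1 MPa.
Force on the wall = σA = 205.1 × 850 mm² = 174.4 kN.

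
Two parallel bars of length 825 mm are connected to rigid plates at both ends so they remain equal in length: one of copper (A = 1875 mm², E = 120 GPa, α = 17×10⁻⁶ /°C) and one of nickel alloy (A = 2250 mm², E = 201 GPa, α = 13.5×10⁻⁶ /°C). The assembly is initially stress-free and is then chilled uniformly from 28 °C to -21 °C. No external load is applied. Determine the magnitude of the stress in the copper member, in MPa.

Equilibrium of a rigid end plate with no external load gives equal and opposite internal forces ±P in the two members. Since α_{copper} > α_{nickel alloy}, cooling drives the copper into tension and the nickel alloy into compression.
Setting the final lengths equal and cancelling L: (α₁ − α₂)ΔT = P/(A₁E₁) + P/(A₂E₂).
|α₁ − α₂|·ΔT = 3.5×10⁻⁶ × 49 = 0.0001715.
1/(A₁E₁) + 1/(A₂E₂) = 1/(1875×120×10³) + 1/(2250×201×10³) = 6.656×10⁻⁹ N⁻¹.
P = 0.0001715 / 6.656×10⁻⁹ = 25770 N = 25.77 kN.
σ_{copper} = P/A₁ = 25770/1875 = 13.74 MPa, tensile.

σ ≈ 13.7 MPa (tensile)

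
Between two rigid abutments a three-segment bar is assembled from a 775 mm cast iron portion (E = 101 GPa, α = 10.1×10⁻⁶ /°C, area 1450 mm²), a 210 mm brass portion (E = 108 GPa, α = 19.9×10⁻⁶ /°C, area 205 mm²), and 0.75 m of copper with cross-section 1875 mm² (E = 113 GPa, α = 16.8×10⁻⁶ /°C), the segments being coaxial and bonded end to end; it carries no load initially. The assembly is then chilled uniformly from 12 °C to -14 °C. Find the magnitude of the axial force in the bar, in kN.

P ≈ 34.9 kN (tensile)

With the walls removed the bar would change length by δ_free = Σ αᵢΔT Lᵢ = 10.1×10⁻⁶×26×775 + 19.9×10⁻⁶×26×210 + 16.8×10⁻⁶×26×750 = 0.6398 mm.
The walls prevent any net length change, so an axial force P (same in every segment) develops. Compatibility: P · Σ Lᵢ/(AᵢEᵢ) = δ_free.
Σ Lᵢ/(AᵢEᵢ) = 775/(1450×101×10³) + 210/(205×108×10³) + 750/(1875×113×10³) = 1.832×10⁻⁵ mm/N.
Hence P = δ_free / Σ(L/AE) = 0.6398/1.832×10⁻⁵ = 34.93 kN (tensile).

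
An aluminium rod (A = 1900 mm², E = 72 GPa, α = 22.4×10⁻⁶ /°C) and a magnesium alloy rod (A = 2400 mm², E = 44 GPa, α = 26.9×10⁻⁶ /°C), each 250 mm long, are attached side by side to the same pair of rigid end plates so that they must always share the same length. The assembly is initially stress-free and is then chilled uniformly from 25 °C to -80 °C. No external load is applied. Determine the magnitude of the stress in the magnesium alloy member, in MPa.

σ ≈ 11.7 MPa (tensile)

Equilibrium of a rigid end plate with no external load gives equal and opposite internal forces ±P in the two members. Since α_{magnesium alloy} > α_{aluminium}, cooling drives the magnesium alloy into tension and the aluminium into compression.
Compatibility of the two members (thermal + elastic change equal): (α₁ − α₂)ΔT = P·[1/(A₁E₁) + 1/(A₂E₂)].
|α₁ − α₂|·ΔT = 4.5×10⁻⁶ × 105 = 0.0004725.
1/(A₁E₁) + 1/(A₂E₂) = 1/(1900×72×10³) + 1/(2400×44×10³) = 1.678×10⁻⁸ N⁻¹.
P = 0.0004725 / 1.678×10⁻⁸ = 28160 N = 28.16 kN.
σ_{magnesium alloy} = P/A₂ = 28160/2400 = 11.73 MPa, tensile.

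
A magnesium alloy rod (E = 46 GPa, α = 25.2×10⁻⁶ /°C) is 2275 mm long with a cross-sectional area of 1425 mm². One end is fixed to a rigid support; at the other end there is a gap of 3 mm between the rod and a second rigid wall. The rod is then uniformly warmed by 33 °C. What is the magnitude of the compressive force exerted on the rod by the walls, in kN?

P ≈ 0 kN

Unrestrained expansion: δ_free = αΔT L = 25.2×10⁻⁶ × 33 × 2275 = 1.892 mm.
Since δ_free = 1.89 mm is less than the 3 mm gap, the rod never touches the wall. No axial force develops.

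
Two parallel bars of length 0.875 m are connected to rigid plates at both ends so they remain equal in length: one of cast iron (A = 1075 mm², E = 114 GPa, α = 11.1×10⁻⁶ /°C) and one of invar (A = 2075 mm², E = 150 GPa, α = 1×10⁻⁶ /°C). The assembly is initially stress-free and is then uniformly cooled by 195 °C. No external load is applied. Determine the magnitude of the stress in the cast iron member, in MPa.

σ ≈ 161 MPa (tensile)

Equilibrium of a rigid end plate with no external load gives equal and opposite internal forces ±P in the two members. Since α_{cast iron} > α_{invar}, cooling drives the cast iron into tension and the invar into compression.
Compatibility of the two members (thermal + elastic change equal): (α₁ − α₂)ΔT = P·[1/(A₁E₁) + 1/(A₂E₂)].
|α₁ − α₂|·ΔT = 10.1×10⁻⁶ × 195 = 0.001969.
1/(A₁E₁) + 1/(A₂E₂) = 1/(1075×114×10³) + 1/(2075×150×10³) = 1.137×10⁻⁸ N⁻¹.
P = 0.001969 / 1.137×10⁻⁸ = 173200 N = 173.2 kN.
σ_{cast iron} = P/A₁ = 173200/1075 = 161.1 MPa, tensile.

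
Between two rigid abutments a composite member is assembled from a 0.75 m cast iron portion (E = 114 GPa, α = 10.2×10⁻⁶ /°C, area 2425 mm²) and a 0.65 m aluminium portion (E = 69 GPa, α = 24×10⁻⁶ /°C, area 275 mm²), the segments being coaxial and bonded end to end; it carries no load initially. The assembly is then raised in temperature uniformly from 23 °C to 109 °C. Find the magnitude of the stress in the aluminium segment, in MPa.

σ ≈ 197 MPa (compressive)

Free thermal expansion of the whole bar: Σ αᵢΔT Lᵢ = 10.2×10⁻⁶×86×750 + 24×10⁻⁶×86×650 = 1.999 mm.
The rigid supports impose zero overall length change; the single axial force P common to all segments must satisfy P Σ Lᵢ/(AᵢEᵢ) = δ_free.
The series flexibility is Σ Lᵢ/(AᵢEᵢ) = 750/(2425×114×10³) + 650/(275×69×10³) = 3.697×10⁻⁵ mm/N.
P = 1.999 / 3.697×10⁻⁵ = 54090 N = 54.09 kN, compressive.
σ_{aluminium} = P / A = 54090 / 275 = 196.7 MPa.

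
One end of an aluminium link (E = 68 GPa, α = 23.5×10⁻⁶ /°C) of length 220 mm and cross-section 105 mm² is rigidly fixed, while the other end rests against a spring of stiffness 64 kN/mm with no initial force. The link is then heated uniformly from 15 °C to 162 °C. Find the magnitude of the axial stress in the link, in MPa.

The unrestrained thermal change is αΔT L = 23.5×10⁻⁶ × 147 × 220 = 0.76 mm.
Let P be the compressive force at the spring. The link shortens elastically by PL/(AE) and the spring compresses by P/k; together these equal δ_free.
P [ L/(AE) + 1/k ] = δ_free → P [ 220/(105×68×10³) + 1/(64×10³) ] = 0.76.
P = 0.76 / 4.644×10⁻⁵ = 16370 N.
σ = P/A = 16370/105 = 155.9 MPa.

σ ≈ 156 MPa (compressive)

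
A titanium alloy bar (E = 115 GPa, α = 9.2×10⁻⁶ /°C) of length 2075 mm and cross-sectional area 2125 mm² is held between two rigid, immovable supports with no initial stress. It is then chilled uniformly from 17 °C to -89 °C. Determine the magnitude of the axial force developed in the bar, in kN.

P ≈ 238 kN (tensile)

With zero net strain, σ = E·αΔT = 115 GPa × 9.2×10⁻⁶ × 106 = 112.1 MPa.
Then P = σA = 112.1 × 2125 mm² = 238.3 kN, tensile.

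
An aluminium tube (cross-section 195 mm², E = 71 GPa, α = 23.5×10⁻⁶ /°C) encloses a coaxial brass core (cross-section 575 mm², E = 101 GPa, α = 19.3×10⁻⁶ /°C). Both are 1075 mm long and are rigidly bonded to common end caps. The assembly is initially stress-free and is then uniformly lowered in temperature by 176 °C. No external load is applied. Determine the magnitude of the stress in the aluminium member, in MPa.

Both members must finish at the same length. With the larger α, the aluminium tends to over-contract; the plates restrain it, putting the aluminium in tension and the brass in compression. With no external load the two internal forces are equal and opposite, magnitude P.
Setting the final lengths equal and cancelling L: (α₁ − α₂)ΔT = P/(A₁E₁) + P/(A₂E₂).
|α₁ − α₂|·ΔT = 4.2×10⁻⁶ × 176 = 0.0007392.
1/(A₁E₁) + 1/(A₂E₂) = 1/(195×71×10³) + 1/(575×101×10³) = 8.945×10⁻⁸ N⁻¹.
P = 0.0007392 / 8.945×10⁻⁸ = 8264 N = 8.264 kN.
σ_{aluminium} = P/A₁ = 8264/195 = 42.38 MPa, tensile.

σ ≈ 42.4 MPa (tensile)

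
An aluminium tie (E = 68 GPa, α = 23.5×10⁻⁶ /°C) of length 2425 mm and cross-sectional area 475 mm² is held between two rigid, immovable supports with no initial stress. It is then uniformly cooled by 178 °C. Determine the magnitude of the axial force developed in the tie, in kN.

P ≈ 135 kN (tensile)

With zero net strain, σ = E·αΔT = 68 GPa × 23.5×10⁻⁶ × 178 = 284.4 MPa.
Axial force P = σA = 284.4 × 475 = 135100 N = 135.1 kN, tensile.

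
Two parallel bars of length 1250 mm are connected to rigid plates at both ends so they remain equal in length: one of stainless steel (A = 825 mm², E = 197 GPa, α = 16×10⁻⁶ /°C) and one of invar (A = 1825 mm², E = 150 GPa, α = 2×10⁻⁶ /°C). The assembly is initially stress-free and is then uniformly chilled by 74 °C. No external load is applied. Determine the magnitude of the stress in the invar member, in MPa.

Both members must finish at the same length. With the larger α, the stainless steel tends to over-contract; the plates restrain it, putting the stainless steel in tension and the invar in compression. With no external load the two internal forces are equal and opposite, magnitude P.
Equating the net (thermal + elastic) strains gives |α₁ − α₂|·ΔT = P·[1/(A₁E₁) + 1/(A₂E₂)].
|α₁ − α₂|·ΔT = 14×10⁻⁶ × 74 = 0.001036.
1/(A₁E₁) + 1/(A₂E₂) = 1/(825×197×10³) + 1/(1825×150×10³) = 9.806×10⁻⁹ N⁻¹.
So P = 0.001036 / 9.806×10⁻⁹ = 105.7 kN.
σ_{invar} = P/A₂ = 105700/1825 = 57.89 MPa, compressive.

σ ≈ 57.9 MPa (compressive)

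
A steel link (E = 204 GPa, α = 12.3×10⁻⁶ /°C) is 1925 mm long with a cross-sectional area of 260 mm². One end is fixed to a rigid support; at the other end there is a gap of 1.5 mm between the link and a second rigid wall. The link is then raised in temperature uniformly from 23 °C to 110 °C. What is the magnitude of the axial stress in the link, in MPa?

σ ≈ 59.3 MPa (compressive)

If the wall were absent the link would grow by αΔT L = 12.3×10⁻⁶ × 87 × 1925 = 2.06 mm.
This exceeds the 1.5 mm gap, so the wall pushes back. The portion of expansion that must be recovered elastically is δ_free − gap = 2.06 − 1.5 = 0.5599 mm.
So σ = E(δ_free − g)/L = 204×10³ × 0.5599/1925 = 59.34 MPa.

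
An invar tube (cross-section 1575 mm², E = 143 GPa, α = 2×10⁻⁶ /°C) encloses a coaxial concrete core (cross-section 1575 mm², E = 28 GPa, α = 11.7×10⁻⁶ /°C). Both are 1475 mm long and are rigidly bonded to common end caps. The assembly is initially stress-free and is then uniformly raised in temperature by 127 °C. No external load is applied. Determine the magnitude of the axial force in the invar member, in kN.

Both members must finish at the same length. With the larger α, the concrete tends to over-expand; the plates restrain it, putting the concrete in compression and the invar in tension. With no external load the two internal forces are equal and opposite, magnitude P.
Equating the net (thermal + elastic) strains gives |α₁ − α₂|·ΔT = P·[1/(A₁E₁) + 1/(A₂E₂)].
|α₁ − α₂|·ΔT = 9.7×10⁻⁶ × 127 = 0.001232.
1/(A₁E₁) + 1/(A₂E₂) = 1/(1575×143×10³) + 1/(1575×28×10³) = 2.712×10⁻⁸ N⁻¹.
P = 0.001232 / 2.712×10⁻⁸ = 45430 N = 45.43 kN.

P ≈ 45.4 kN (tensile in the invar)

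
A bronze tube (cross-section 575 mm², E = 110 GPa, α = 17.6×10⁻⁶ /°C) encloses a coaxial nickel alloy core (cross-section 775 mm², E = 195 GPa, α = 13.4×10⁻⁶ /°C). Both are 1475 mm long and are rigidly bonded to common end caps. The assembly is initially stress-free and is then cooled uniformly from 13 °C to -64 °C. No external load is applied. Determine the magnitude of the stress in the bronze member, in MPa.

σ ≈ 25.1 MPa (tensile)

The bronze has the larger α, so on cooling it would change length more than the nickel alloy if both were free. The rigid plates force a common final length, so the bronze is put into tension and the nickel alloy into compression, with equal and opposite forces P (no external load).
Compatibility of the two members (thermal + elastic change equal): (α₁ − α₂)ΔT = P·[1/(A₁E₁) + 1/(A₂E₂)].
|α₁ − α₂|·ΔT = 4.2×10⁻⁶ × 77 = 0.0003234.
1/(A₁E₁) + 1/(A₂E₂) = 1/(575×110×10³) + 1/(775×195×10³) = 2.243×10⁻⁸ N⁻¹.
P = 0.0003234 / 2.243×10⁻⁸ = 14420 N = 14.42 kN.
σ_{bronze} = P/A₁ = 14420/575 = 25.08 MPa, tensile.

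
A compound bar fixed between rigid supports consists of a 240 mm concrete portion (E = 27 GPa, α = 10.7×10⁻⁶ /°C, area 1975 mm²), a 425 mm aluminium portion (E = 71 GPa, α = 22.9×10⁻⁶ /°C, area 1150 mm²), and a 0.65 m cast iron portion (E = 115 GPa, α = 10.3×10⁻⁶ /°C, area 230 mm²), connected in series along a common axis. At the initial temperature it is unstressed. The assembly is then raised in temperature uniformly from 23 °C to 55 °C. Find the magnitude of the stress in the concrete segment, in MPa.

σ ≈ 8.98 MPa (compressive)

Free thermal expansion of the whole bar: Σ αᵢΔT Lᵢ = 10.7×10⁻⁶×32×240 + 22.9×10⁻⁶×32×425 + 10.3×10⁻⁶×32×650 = 0.6079 mm.
Since the ends are fixed, an axial force P builds up, equal in every segment, with P · Σ Lᵢ/(AᵢEᵢ) = δ_free.
The series flexibility is Σ Lᵢ/(AᵢEᵢ) = 240/(1975×27×10³) + 425/(1150×71×10³) + 650/(230×115×10³) = 3.428×10⁻⁵ mm/N.
So P = 0.6079 / 3.428×10⁻⁵ = 17.73 kN, compressive.
σ_{concrete} = P / A = 17730 / 1975 = 8.978 MPa.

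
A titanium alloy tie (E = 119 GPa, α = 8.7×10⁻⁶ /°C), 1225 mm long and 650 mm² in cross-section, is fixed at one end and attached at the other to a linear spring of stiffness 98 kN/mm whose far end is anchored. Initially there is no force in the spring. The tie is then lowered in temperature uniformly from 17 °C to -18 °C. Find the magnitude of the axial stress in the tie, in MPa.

σ ≈ 22 MPa (tensile)

The unrestrained thermal change is αΔT L = 8.7×10⁻⁶ × 35 × 1225 = 0.373 mm.
Let P be the tensile force in the spring. The tie extends elastically by PL/(AE) and the spring stretches by P/k; together these equal δ_free.
So P = δ_free / [L/(AE) + 1/k] = 0.373 / [ 1225/(650×119×10³) + 1/(98×10³) ].
P = 0.373 / 2.604×10⁻⁵ = 14320 N.
σ = P/A = 14320/650 = 22.04 MPa.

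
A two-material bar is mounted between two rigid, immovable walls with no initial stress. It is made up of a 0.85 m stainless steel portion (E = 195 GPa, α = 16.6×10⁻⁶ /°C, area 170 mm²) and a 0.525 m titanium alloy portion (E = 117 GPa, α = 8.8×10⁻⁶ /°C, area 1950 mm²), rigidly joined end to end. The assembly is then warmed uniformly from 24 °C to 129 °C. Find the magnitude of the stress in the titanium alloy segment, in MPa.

σ ≈ 36.1 MPa (compressive)

With the walls removed the bar would change length by δ_free = Σ αᵢΔT Lᵢ = 16.6×10⁻⁶×105×850 + 8.8×10⁻⁶×105×525 = 1.967 mm.
The rigid supports impose zero overall length change; the single axial force P common to all segments must satisfy P Σ Lᵢ/(AᵢEᵢ) = δ_free.
Σ Lᵢ/(AᵢEᵢ) = 850/(170×195×10³) + 525/(1950×117×10³) = 2.794×10⁻⁵ mm/N.
So P = 1.967 / 2.794×10⁻⁵ = 70.38 kN, compressive.
σ_{titanium alloy} = P / A = 70380 / 1950 = 36.09 MPa.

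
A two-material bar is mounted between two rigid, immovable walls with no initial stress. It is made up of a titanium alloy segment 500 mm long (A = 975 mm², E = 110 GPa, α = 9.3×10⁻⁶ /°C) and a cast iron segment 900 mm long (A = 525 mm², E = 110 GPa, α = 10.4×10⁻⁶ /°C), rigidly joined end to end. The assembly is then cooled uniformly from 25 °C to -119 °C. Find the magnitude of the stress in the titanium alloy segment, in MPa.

σ ≈ 102 MPa (tensile)

Free thermal contraction of the whole bar: Σ αᵢΔT Lᵢ = 9.3×10⁻⁶×144×500 + 10.4×10⁻⁶×144×900 = 2.017 mm.
The rigid supports impose zero overall length change; the single axial force P common to all segments must satisfy P Σ Lᵢ/(AᵢEᵢ) = δ_free.
The series flexibility is Σ Lᵢ/(AᵢEᵢ) = 500/(975×110×10³) + 900/(525×110×10³) = 2.025×10⁻⁵ mm/N.
Hence P = δ_free / Σ(L/AE) = 2.017/2.025×10⁻⁵ = 99.64 kN (tensile).
σ_{titanium alloy} = P / A = 99640 / 975 = 102.2 MPa.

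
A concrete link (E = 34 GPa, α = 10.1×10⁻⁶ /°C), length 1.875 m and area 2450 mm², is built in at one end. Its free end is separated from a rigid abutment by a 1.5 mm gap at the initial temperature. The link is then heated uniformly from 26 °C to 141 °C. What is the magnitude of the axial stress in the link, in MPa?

σ ≈ 12.3 MPa (compressive)

Free thermal elongation = αΔT L = 10.1×10⁻⁶ × 115 × 1875 = 2.178 mm.
This exceeds the 1.5 mm gap, so the wall pushes back. The portion of expansion that must be recovered elastically is δ_free − gap = 2.178 − 1.5 = 0.6778 mm.
So σ = E(δ_free − g)/L = 34×10³ × 0.6778/1875 = 12.29 MPa.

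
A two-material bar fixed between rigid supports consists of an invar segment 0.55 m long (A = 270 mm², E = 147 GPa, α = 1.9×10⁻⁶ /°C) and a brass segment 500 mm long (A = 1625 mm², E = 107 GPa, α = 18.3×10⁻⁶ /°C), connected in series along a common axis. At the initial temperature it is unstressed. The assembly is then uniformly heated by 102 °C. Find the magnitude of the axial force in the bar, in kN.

P ≈ 62.1 kN (compressive)

Free thermal expansion of the whole bar: Σ αᵢΔT Lᵢ = 1.9×10⁻⁶×102×550 + 18.3×10⁻⁶×102×500 = 1.04 mm.
The rigid supports impose zero overall length change; the single axial force P common to all segments must satisfy P Σ Lᵢ/(AᵢEᵢ) = δ_free.
Σ Lᵢ/(AᵢEᵢ) = 550/(270×147×10³) + 500/(1625×107×10³) = 1.673×10⁻⁵ mm/N.
So P = 1.04 / 1.673×10⁻⁵ = 62.15 kN, compressive.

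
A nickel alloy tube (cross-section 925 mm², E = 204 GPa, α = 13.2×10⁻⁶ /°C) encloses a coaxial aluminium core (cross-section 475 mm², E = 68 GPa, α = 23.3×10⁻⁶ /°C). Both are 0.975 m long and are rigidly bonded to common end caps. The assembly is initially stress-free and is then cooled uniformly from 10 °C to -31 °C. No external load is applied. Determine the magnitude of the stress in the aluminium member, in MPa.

The aluminium has the larger α, so on cooling it would change length more than the nickel alloy if both were free. The rigid plates force a common final length, so the aluminium is put into tension and the nickel alloy into compression, with equal and opposite forces P (no external load).
Compatibility of the two members (thermal + elastic change equal): (α₁ − α₂)ΔT = P·[1/(A₁E₁) + 1/(A₂E₂)].
|α₁ − α₂|·ΔT = 10.1×10⁻⁶ × 41 = 0.0004141.
1/(A₁E₁) + 1/(A₂E₂) = 1/(925×204×10³) + 1/(475×68×10³) = 3.626×10⁻⁸ N⁻¹.
So P = 0.0004141 / 3.626×10⁻⁸ = 11.42 kN.
σ_{aluminium} = P/A₂ = 11420/475 = 24.04 MPa, tensile.

σ ≈ 24 MPa (tensile)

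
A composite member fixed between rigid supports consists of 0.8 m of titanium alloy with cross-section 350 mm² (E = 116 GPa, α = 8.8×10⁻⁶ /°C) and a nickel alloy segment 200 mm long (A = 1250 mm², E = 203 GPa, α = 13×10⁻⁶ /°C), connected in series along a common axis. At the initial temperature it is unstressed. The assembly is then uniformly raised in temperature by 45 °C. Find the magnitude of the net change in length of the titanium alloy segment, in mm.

If the supports were absent, the total length change would be Σ αᵢΔT Lᵢ = 8.8×10⁻⁶×45×800 + 13×10⁻⁶×45×200 = 0.4338 mm.
Since the ends are fixed, an axial force P builds up, equal in every segment, with P · Σ Lᵢ/(AᵢEᵢ) = δ_free.
The series flexibility is Σ Lᵢ/(AᵢEᵢ) = 800/(350×116×10³) + 200/(1250×203×10³) = 2.049×10⁻⁵ mm/N.
So P = 0.4338 / 2.049×10⁻⁵ = 21.17 kN, compressive.
For the titanium alloy segment, free thermal change = 8.8×10⁻⁶×45×800 = 0.3168 mm and elastic change from P = 21170×800/(350×116×10³) = 0.4171 mm; these oppose, so the net change is 0.1 mm (segment shortens).

|ΔL| ≈ 0.1 mm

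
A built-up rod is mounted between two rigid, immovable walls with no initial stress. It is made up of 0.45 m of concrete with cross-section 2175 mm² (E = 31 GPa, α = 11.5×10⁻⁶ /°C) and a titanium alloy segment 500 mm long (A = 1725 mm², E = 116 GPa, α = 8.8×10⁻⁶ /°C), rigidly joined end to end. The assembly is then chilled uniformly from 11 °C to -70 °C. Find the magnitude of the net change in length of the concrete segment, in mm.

|ΔL| ≈ 0.145 mm

Free thermal contraction of the whole bar: Σ αᵢΔT Lᵢ = 11.5×10⁻⁶×81×450 + 8.8×10⁻⁶×81×500 = 0.7756 mm.
The walls prevent any net length change, so an axial force P (same in every segment) develops. Compatibility: P · Σ Lᵢ/(AᵢEᵢ) = δ_free.
Σ Lᵢ/(AᵢEᵢ) = 450/(2175×31×10³) + 500/(1725×116×10³) = 9.173×10⁻⁶ mm/N.
P = 0.7756 / 9.173×10⁻⁶ = 84550 N = 84.55 kN, tensile.
For the concrete segment, free thermal change = 11.5×10⁻⁶×81×450 = 0.4192 mm and elastic change from P = 84550×450/(2175×31×10³) = 0.5643 mm; these oppose, so the net change is 0.145 mm (segment lengthens).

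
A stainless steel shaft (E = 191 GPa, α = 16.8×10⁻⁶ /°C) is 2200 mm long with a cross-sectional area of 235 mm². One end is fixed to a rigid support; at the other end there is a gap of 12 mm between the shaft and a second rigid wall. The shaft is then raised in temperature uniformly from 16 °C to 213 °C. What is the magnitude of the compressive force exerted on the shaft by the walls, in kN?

Unrestrained expansion: δ_free = αΔT L = 16.8×10⁻⁶ × 197 × 2200 = 7.281 mm.
This is smaller than the 12 mm clearance, so the shaft expands freely without reaching the stop — the stress is zero.

P ≈ 0 kN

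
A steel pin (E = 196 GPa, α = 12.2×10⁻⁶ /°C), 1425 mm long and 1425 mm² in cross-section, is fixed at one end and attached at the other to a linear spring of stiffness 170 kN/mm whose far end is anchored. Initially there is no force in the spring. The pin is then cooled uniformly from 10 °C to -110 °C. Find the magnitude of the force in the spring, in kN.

P ≈ 190 kN

If the spring were absent the pin would shorten by αΔT L = 12.2×10⁻⁶ × 120 × 1425 = 2.086 mm.
With a force P in the spring, the elastic change of the pin is PL/(AE) and that of the spring is P/k; compatibility requires their sum to equal δ_free.
P [ L/(AE) + 1/k ] = δ_free → P [ 1425/(1425×196×10³) + 1/(170×10³) ] = 2.086.
P = 2.086 / 1.098×10⁻⁵ = 189900 N.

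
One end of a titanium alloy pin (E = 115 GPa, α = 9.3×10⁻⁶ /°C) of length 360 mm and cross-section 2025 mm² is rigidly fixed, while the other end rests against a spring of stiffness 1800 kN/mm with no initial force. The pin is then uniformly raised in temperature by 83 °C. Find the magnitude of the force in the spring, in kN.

If the spring were absent the pin would lengthen by αΔT L = 9.3×10⁻⁶ × 83 × 360 = 0.2779 mm.
Let P be the compressive force at the spring. The pin shortens elastically by PL/(AE) and the spring compresses by P/k; together these equal δ_free.
So P = δ_free / [L/(AE) + 1/k] = 0.2779 / [ 360/(2025×115×10³) + 1/(1800×10³) ].
P = 0.2779 / 2.101×10⁻⁶ = 132200 N.

P ≈ 132 kN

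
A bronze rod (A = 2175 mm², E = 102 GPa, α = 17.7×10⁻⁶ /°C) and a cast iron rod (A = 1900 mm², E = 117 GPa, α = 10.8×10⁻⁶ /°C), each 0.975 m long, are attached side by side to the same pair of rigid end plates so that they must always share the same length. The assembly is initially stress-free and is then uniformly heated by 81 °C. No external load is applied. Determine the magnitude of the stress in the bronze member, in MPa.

σ ≈ 28.5 MPa (compressive)

Equilibrium of a rigid end plate with no external load gives equal and opposite internal forces ±P in the two members. Since α_{bronze} > α_{cast iron}, heating drives the bronze into compression and the cast iron into tension.
Equating the net (thermal + elastic) strains gives |α₁ − α₂|·ΔT = P·[1/(A₁E₁) + 1/(A₂E₂)].
|α₁ − α₂|·ΔT = 6.9×10⁻⁶ × 81 = 0.0005589.
1/(A₁E₁) + 1/(A₂E₂) = 1/(2175×102×10³) + 1/(1900×117×10³) = 9.006×10⁻⁹ N⁻¹.
So P = 0.0005589 / 9.006×10⁻⁹ = 62.06 kN.
σ_{bronze} = P/A₁ = 62060/2175 = 28.53 MPa, compressive.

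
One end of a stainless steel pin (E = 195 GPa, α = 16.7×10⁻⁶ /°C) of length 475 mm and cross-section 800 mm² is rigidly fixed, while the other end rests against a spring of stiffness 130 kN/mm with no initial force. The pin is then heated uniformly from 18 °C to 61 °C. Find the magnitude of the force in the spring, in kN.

Free thermal expansion: δ_free = αΔT L = 16.7×10⁻⁶ × 43 × 475 = 0.3411 mm.
With a force P in the spring, the elastic change of the pin is PL/(AE) and that of the spring is P/k; compatibility requires their sum to equal δ_free.
So P = δ_free / [L/(AE) + 1/k] = 0.3411 / [ 475/(800×195×10³) + 1/(130×10³) ].
P = 0.3411 / 1.074×10⁻⁵ = 31770 N.

P ≈ 31.8 kN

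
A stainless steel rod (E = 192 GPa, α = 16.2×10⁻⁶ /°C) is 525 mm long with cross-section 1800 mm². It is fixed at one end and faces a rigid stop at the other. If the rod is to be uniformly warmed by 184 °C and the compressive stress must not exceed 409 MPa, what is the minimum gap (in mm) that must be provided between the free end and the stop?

Free expansion if unrestrained: δ_free = αΔT L = 16.2×10⁻⁶ × 184 × 525 = 1.565 mm.
At the allowable stress the elastic shortening the wall may impose is σL/E = 409 × 525 / (192×10³) = 1.118 mm.
The gap must absorb the remainder: g_min = 1.565 − 1.118 = 0.4466 mm.

g ≈ 0.447 mm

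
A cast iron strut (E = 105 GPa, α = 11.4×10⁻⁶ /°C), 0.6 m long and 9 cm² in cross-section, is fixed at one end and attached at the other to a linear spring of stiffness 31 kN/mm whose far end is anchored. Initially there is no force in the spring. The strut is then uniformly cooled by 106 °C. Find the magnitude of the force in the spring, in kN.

If the spring were absent the strut would shorten by αΔT L = 11.4×10⁻⁶ × 106 × 600 = 0.725 mm.
Let P be the tensile force in the spring. The strut extends elastically by PL/(AE) and the spring stretches by P/k; together these equal δ_free.
So P = δ_free / [L/(AE) + 1/k] = 0.725 / [ 600/(900×105×10³) + 1/(31×10³) ].
P = 0.725 / 3.861×10⁻⁵ = 18780 N.

P ≈ 18.8 kN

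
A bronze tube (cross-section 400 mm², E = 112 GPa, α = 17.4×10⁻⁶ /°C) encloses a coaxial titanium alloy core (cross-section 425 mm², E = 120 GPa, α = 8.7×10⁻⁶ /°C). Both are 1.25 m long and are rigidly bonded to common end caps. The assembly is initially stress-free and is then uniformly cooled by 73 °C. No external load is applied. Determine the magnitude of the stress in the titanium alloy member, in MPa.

The bronze has the larger α, so on cooling it would change length more than the titanium alloy if both were free. The rigid plates force a common final length, so the bronze is put into tension and the titanium alloy into compression, with equal and opposite forces P (no external load).
Compatibility of the two members (thermal + elastic change equal): (α₁ − α₂)ΔT = P·[1/(A₁E₁) + 1/(A₂E₂)].
|α₁ − α₂|·ΔT = 8.7×10⁻⁶ × 73 = 0.0006351.
1/(A₁E₁) + 1/(A₂E₂) = 1/(400×112×10³) + 1/(425×120×10³) = 4.193×10⁻⁸ N⁻¹.
So P = 0.0006351 / 4.193×10⁻⁸ = 15.15 kN.
σ_{titanium alloy} = P/A₂ = 15150/425 = 35.64 MPa, compressive.

σ ≈ 35.6 MPa (compressive)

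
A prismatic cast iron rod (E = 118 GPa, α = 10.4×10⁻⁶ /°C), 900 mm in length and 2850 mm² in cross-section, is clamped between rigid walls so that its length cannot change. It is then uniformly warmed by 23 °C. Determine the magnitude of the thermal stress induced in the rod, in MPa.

The supports are rigid, so the total axial strain is zero. The restrained thermal strain is ε = αΔT = 10.4×10⁻⁶ × 23 = 239.2×10⁻⁶.
The stress required to suppress this strain is σ = Eε = 118×10³ × 239.2×10⁻⁶ = 28.23 MPa, compressive since the rod is trying to expand.

σ ≈ 28.2 MPa (compressive)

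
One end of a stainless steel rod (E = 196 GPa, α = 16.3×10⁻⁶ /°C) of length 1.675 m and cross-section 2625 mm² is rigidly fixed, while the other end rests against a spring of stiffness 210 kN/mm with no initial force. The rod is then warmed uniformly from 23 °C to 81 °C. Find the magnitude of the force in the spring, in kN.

Free thermal expansion: δ_free = αΔT L = 16.3×10⁻⁶ × 58 × 1675 = 1.584 mm.
With a force P in the spring, the elastic change of the rod is PL/(AE) and that of the spring is P/k; compatibility requires their sum to equal δ_free.
P [ L/(AE) + 1/k ] = δ_free → P [ 1675/(2625×196×10³) + 1/(210×10³) ] = 1.584.
P = 1.584 / 8.017×10⁻⁶ = 197500 N.

P ≈ 198 kN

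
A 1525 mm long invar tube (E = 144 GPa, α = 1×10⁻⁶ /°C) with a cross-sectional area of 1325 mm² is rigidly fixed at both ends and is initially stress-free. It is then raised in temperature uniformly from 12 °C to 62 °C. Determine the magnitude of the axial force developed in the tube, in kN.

P ≈ 9.54 kN (compressive)

Full restraint means ε = 0, so the stress is σ = EαΔT = 144×10³ × 1×10⁻⁶ × 50 = 7.2 MPa.
Axial force P = σA = 7.2 × 1325 = 9540 N = 9.54 kN, compressive.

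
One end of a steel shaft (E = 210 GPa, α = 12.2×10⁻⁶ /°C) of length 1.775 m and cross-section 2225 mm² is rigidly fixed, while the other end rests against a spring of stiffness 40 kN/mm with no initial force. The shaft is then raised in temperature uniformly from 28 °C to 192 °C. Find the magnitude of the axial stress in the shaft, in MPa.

Free thermal expansion: δ_free = αΔT L = 12.2×10⁻⁶ × 164 × 1775 = 3.551 mm.
With a force P in the spring, the elastic change of the shaft is PL/(AE) and that of the spring is P/k; compatibility requires their sum to equal δ_free.
P [ L/(AE) + 1/k ] = δ_free → P [ 1775/(2225×210×10³) + 1/(40×10³) ] = 3.551.
P = 3.551 / 2.88×10⁻⁵ = 123300 N.
σ = P/A = 123300/2225 = 55.42 MPa.

σ ≈ 55.4 MPa (compressive)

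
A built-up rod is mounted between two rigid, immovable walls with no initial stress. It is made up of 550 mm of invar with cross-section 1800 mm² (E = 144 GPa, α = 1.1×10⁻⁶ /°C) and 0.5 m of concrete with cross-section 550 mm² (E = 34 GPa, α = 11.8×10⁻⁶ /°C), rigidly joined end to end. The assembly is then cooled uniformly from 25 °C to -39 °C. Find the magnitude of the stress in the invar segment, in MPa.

σ ≈ 8.01 MPa (tensile)

Free thermal contraction of the whole bar: Σ αᵢΔT Lᵢ = 1.1×10⁻⁶×64×550 + 11.8×10⁻⁶×64×500 = 0.4163 mm.
Since the ends are fixed, an axial force P builds up, equal in every segment, with P · Σ Lᵢ/(AᵢEᵢ) = δ_free.
The series flexibility is Σ Lᵢ/(AᵢEᵢ) = 550/(1800×144×10³) + 500/(550×34×10³) = 2.886×10⁻⁵ mm/N.
So P = 0.4163 / 2.886×10⁻⁵ = 14.43 kN, tensile.
σ_{invar} = P / A = 14430 / 1800 = 8.014 MPa.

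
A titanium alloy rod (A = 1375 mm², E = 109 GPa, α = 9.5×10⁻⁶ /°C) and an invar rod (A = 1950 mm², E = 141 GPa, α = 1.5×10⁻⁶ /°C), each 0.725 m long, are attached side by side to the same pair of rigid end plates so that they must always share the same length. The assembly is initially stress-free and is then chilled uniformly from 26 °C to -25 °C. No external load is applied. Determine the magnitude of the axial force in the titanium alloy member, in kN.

P ≈ 39.6 kN (tensile in the titanium alloy)

Both members must finish at the same length. With the larger α, the titanium alloy tends to over-contract; the plates restrain it, putting the titanium alloy in tension and the invar in compression. With no external load the two internal forces are equal and opposite, magnitude P.
Equating the net (thermal + elastic) strains gives |α₁ − α₂|·ΔT = P·[1/(A₁E₁) + 1/(A₂E₂)].
|α₁ − α₂|·ΔT = 8×10⁻⁶ × 51 = 0.000408.
1/(A₁E₁) + 1/(A₂E₂) = 1/(1375×109×10³) + 1/(1950×141×10³) = 1.031×10⁻⁸ N⁻¹.
P = 0.000408 / 1.031×10⁻⁸ = 39580 N = 39.58 kN.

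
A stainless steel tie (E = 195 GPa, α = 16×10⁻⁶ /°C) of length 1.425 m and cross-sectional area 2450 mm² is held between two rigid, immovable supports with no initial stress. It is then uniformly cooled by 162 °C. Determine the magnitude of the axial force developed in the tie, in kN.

P ≈ 1240 kN (tensile)

The ends cannot move, so σ = EαΔT = 195×10³ × 16×10⁻⁶ × 162 = 505.4 MPa.
P = AEαΔT = 2450 × 195×10³ × 16×10⁻⁶ × 162 = 1238 kN (tensile).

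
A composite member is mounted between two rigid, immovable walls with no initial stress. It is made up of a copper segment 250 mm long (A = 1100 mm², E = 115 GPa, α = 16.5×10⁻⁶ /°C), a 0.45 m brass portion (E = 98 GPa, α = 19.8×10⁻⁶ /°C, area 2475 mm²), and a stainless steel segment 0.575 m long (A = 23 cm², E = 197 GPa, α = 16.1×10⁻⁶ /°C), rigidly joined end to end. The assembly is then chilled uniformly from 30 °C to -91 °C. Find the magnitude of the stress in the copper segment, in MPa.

Free thermal contraction of the whole bar: Σ αᵢΔT Lᵢ = 16.5×10⁻⁶×121×250 + 19.8×10⁻⁶×121×450 + 16.1×10⁻⁶×121×575 = 2.697 mm.
Since the ends are fixed, an axial force P builds up, equal in every segment, with P · Σ Lᵢ/(AᵢEᵢ) = δ_free.
Σ Lᵢ/(AᵢEᵢ) = 250/(1100×115×10³) + 450/(2475×98×10³) + 575/(2300×197×10³) = 5.101×10⁻⁶ mm/N.
P = 2.697 / 5.101×10⁻⁶ = 528800 N = 528.8 kN, tensile.
σ_{copper} = P / A = 528800 / 1100 = 480.8 MPa.

σ ≈ 481 MPa (tensile)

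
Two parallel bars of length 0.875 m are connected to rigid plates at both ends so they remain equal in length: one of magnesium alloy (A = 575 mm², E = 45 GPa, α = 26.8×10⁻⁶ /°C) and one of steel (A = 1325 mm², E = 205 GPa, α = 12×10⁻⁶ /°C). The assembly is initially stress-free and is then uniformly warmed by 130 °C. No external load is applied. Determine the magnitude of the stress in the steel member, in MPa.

σ ≈ 34.3 MPa (tensile)

Both members must finish at the same length. With the larger α, the magnesium alloy tends to over-expand; the plates restrain it, putting the magnesium alloy in compression and the steel in tension. With no external load the two internal forces are equal and opposite, magnitude P.
Setting the final lengths equal and cancelling L: (α₁ − α₂)ΔT = P/(A₁E₁) + P/(A₂E₂).
|α₁ − α₂|·ΔT = 14.8×10⁻⁶ × 130 = 0.001924.
1/(A₁E₁) + 1/(A₂E₂) = 1/(575×45×10³) + 1/(1325×205×10³) = 4.233×10⁻⁸ N⁻¹.
So P = 0.001924 / 4.233×10⁻⁸ = 45.45 kN.
σ_{steel} = P/A₂ = 45450/1325 = 34.3 MPa, tensile.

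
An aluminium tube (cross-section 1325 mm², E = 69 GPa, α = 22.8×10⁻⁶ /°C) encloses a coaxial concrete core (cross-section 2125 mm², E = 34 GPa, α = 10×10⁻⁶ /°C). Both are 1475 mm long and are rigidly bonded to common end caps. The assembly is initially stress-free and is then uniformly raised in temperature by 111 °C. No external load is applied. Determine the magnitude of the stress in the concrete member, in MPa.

Both members must finish at the same length. With the larger α, the aluminium tends to over-expand; the plates restrain it, putting the aluminium in compression and the concrete in tension. With no external load the two internal forces are equal and opposite, magnitude P.
Equating the net (thermal + elastic) strains gives |α₁ − α₂|·ΔT = P·[1/(A₁E₁) + 1/(A₂E₂)].
|α₁ − α₂|·ΔT = 12.8×10⁻⁶ × 111 = 0.001421.
1/(A₁E₁) + 1/(A₂E₂) = 1/(1325×69×10³) + 1/(2125×34×10³) = 2.478×10⁻⁸ N⁻¹.
P = 0.001421 / 2.478×10⁻⁸ = 57340 N = 57.34 kN.
σ_{concrete} = P/A₂ = 57340/2125 = 26.98 MPa, tensile.

σ ≈ 27 MPa (tensile)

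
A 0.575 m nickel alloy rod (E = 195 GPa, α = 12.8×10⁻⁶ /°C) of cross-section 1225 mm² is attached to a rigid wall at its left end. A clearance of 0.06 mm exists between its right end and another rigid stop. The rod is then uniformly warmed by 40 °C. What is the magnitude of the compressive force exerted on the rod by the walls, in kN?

P ≈ 97.4 kN

If the wall were absent the rod would grow by αΔT L = 12.8×10⁻⁶ × 40 × 575 = 0.2944 mm.
After closing the 0.06 mm clearance, 0.2944 − 0.06 = 0.2344 mm of expansion remains to be suppressed by the wall.
Compatibility: PL/(AE) = 0.2344 mm, so σ = P/A = E × (0.2344/575) = 79.49 MPa.
Force on the wall = σA = 79.49 × 1225 mm² = 97.38 kN.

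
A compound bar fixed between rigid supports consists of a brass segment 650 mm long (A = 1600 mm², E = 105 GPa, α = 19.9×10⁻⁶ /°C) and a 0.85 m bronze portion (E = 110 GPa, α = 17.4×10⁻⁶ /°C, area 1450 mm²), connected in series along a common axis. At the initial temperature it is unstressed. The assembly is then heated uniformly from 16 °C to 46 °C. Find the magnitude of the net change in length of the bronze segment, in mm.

Free thermal expansion of the whole bar: Σ αᵢΔT Lᵢ = 19.9×10⁻⁶×30×650 + 17.4×10⁻⁶×30×850 = 0.8317 mm.
The walls prevent any net length change, so an axial force P (same in every segment) develops. Compatibility: P · Σ Lᵢ/(AᵢEᵢ) = δ_free.
The series flexibility is Σ Lᵢ/(AᵢEᵢ) = 650/(1600×105×10³) + 850/(1450×110×10³) = 9.198×10⁻⁶ mm/N.
Hence P = δ_free / Σ(L/AE) = 0.8317/9.198×10⁻⁶ = 90.43 kN (compressive).
For the bronze segment, free thermal change = 17.4×10⁻⁶×30×850 = 0.4437 mm and elastic change from P = 90430×850/(1450×110×10³) = 0.4819 mm; these oppose, so the net change is 0.0382 mm (segment shortens).

|ΔL| ≈ 0.0382 mm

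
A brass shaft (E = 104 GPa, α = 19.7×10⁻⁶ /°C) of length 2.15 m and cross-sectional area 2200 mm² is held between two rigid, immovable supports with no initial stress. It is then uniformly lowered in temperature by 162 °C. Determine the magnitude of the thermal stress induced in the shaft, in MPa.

With length fixed, the mechanical strain must cancel the thermal strain αΔT = 19.7×10⁻⁶ × 162 = 3191.4×10⁻⁶.
Hence σ = E·αΔT = 104×10³ × 3191.4×10⁻⁶ = 331.9 MPa, tensile.

σ ≈ 332 MPa (tensile)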